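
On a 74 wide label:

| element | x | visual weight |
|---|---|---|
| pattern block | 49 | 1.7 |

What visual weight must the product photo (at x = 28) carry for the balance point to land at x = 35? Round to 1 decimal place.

w ≈ 3.4

The single fixed element contributes weight 1.7, moment 1.7·49 = 83.3.
For the centroid to hit 35: (83.3 + w·28) / (1.7 + w) = 35.
Rearranging, w·(28 − 35) = 35·1.7 − 83.3 = -23.8, so w ≈ -23.8/-7 = 3.40.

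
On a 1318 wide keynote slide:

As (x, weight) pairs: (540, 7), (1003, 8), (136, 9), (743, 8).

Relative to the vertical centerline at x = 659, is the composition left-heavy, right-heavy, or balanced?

left-heavy

Total weight = 7 + 8 + 9 + 8 = 32.
x-moment: 7·540 + 8·1003 + 9·136 + 8·743 = 18972; centroid 18972/32 ≈ 592.88.
592.9 vs midline 659 → left-heavy.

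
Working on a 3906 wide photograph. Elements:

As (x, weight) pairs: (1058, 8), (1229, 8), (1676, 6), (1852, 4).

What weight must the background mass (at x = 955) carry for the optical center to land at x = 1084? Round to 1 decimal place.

Fixed elements: Σw = 8 + 8 + 6 + 4 = 26, Σw·x = 8·1058 + 8·1229 + 6·1676 + 4·1852 = 35760.
Set Σw·x/Σw = 1084: (35760 + 955w) = 1084·(26 + w).
Rearranging, w·(955 − 1084) = 1084·26 − 35760 = -7576, so w ≈ -7576/-129 = 58.73.

w ≈ 58.7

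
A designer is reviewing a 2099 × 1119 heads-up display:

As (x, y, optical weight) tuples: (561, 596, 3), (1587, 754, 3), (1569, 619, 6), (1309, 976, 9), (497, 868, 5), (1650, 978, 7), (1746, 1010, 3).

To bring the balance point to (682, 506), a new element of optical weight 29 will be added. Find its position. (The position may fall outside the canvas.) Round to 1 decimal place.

(-89.0, 73.3)

New total weight: (3 + 3 + 6 + 9 + 5 + 7 + 3) + 29 = 65.
x: target moment 65×682 = 44330; current 3·561 + 3·1587 + 6·1569 + 9·1309 + 5·497 + 7·1650 + 3·1746 = 46912; the new element supplies -2582, so x = -2582/29 ≈ -89.03.
y: target moment 65×506 = 32890; current 3·596 + 3·754 + 6·619 + 9·976 + 5·868 + 7·978 + 3·1010 = 30764; the new element supplies 2126, so y = 2126/29 ≈ 73.31.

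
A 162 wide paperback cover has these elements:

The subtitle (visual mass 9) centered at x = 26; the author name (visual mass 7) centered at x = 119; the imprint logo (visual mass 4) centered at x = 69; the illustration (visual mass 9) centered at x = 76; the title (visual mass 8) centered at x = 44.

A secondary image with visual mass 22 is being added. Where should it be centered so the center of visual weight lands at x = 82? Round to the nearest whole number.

x ≈ 112

New total weight: (9 + 7 + 4 + 9 + 8) + 22 = 59.
x: need Σw·x = 59·82 = 4838. Existing = 9·26 + 7·119 + 4·69 + 9·76 + 8·44 = 2379. Remainder 2459 / 22 ≈ 111.77.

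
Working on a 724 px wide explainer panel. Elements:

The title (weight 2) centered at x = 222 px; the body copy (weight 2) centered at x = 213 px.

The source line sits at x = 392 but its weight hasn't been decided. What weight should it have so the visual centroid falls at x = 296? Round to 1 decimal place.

w ≈ 3.3

Known weights sum to 2 + 2 = 4; their moment is 2·222 + 2·213 = 870.
For the centroid to hit 296: (870 + w·392) / (4 + w) = 296.
So w = (296·4 − 870)/(392 − 296) = 314/96 ≈ 3.27.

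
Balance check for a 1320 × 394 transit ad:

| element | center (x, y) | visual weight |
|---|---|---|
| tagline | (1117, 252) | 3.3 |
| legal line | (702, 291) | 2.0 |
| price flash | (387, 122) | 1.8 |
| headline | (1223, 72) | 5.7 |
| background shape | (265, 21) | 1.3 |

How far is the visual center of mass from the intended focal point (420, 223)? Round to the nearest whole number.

≈ 515

Weights sum to 3.3 + 2.0 + 1.8 + 5.7 + 1.3 = 14.1.
x: (3.3·1117 + 2.0·702 + 1.8·387 + 5.7·1223 + 1.3·265) / 14.1 = 13102.3 / 14.1 ≈ 929.24
y: (3.3·252 + 2.0·291 + 1.8·122 + 5.7·72 + 1.3·21) / 14.1 = 2070.9 / 14.1 ≈ 146.87
From (420, 223): dx = 509.24, dy = -76.13, so the distance is √(dx²+dy²) ≈ 514.90.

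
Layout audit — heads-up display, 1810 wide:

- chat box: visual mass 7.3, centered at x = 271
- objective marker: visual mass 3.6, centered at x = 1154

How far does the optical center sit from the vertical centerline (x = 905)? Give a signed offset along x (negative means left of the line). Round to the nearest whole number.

≈ -342

Weights sum to 7.3 + 3.6 = 10.9.
x-moment: 7.3·271 + 3.6·1154 = 6132.7; centroid 6132.7/10.9 ≈ 562.63.
Offset from x = 905: 562.63 − 905 ≈ -342.37.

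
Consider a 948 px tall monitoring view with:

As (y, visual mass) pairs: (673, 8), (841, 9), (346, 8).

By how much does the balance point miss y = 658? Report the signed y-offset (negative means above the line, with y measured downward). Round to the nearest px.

Σw = 8 + 9 + 8 = 25.
Σw·y = 8·673 + 9·841 + 8·346 = 15721, so ȳ = 15721/25 ≈ 628.84.
Offset from y = 658: 628.84 − 658 ≈ -29.16.

≈ -29 px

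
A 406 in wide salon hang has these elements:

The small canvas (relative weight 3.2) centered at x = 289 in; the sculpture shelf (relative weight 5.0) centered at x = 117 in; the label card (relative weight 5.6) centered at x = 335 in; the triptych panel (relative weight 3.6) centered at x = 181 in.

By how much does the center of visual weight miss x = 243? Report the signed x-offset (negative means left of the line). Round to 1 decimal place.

Weights sum to 3.2 + 5.0 + 5.6 + 3.6 = 17.4.
x-moment: 3.2·289 + 5.0·117 + 5.6·335 + 3.6·181 = 4037.4; centroid 4037.4/17.4 ≈ 232.03.
Against x = 243, that's 232.03 − 243 = -10.97.

≈ -11.0 in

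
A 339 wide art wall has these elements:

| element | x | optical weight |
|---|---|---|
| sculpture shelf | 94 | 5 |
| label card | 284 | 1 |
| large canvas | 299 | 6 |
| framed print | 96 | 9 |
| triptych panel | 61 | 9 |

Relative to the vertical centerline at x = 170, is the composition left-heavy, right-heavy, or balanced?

Σw = 5 + 1 + 6 + 9 + 9 = 30.
Σw·x = 5·94 + 1·284 + 6·299 + 9·96 + 9·61 = 3961, so x̄ = 3961/30 ≈ 132.03.
Since 132.0 is left of 170, the composition reads left-heavy.

left-heavy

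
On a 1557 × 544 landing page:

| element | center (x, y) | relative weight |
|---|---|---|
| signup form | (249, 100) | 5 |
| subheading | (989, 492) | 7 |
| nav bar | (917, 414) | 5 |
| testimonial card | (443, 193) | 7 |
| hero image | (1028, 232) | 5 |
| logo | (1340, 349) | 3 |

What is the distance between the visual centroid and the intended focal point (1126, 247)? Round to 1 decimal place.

≈ 348.2

Weights sum to 5 + 7 + 5 + 7 + 5 + 3 = 32.
x: moment 25014 / weight 32 ≈ 781.69
y: moment 9572 / weight 32 ≈ 299.12
From (1126, 247): dx = -344.31, dy = 52.12, so the distance is √(dx²+dy²) ≈ 348.24.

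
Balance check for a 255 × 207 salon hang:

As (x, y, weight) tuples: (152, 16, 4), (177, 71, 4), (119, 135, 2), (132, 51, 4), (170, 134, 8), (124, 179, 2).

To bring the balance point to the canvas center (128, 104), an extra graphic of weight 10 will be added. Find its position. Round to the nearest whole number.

(66, 128)

New total weight: (4 + 4 + 2 + 4 + 8 + 2) + 10 = 34.
Along x: (3690 + 10·x) / 34 = 128 (existing moment 4·152 + 4·177 + 2·119 + 4·132 + 8·170 + 2·124 = 3690) ⇒ x = (4352 − 3690) / 10 ≈ 66.20.
Along y: (2252 + 10·y) / 34 = 104 (existing moment 4·16 + 4·71 + 2·135 + 4·51 + 8·134 + 2·179 = 2252) ⇒ y = (3536 − 2252) / 10 ≈ 128.40.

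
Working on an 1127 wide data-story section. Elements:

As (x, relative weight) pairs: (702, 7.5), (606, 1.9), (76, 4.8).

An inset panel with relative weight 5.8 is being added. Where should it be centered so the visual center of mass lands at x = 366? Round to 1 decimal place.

x ≈ 92.9

After adding the inset panel, total weight = 7.5 + 1.9 + 4.8 + 5.8 = 20.0.
Along x: (6781.2 + 5.8·x) / 20.0 = 366 (existing moment 7.5·702 + 1.9·606 + 4.8·76 = 6781.2) ⇒ x = (7320.0 − 6781.2) / 5.8 ≈ 92.90.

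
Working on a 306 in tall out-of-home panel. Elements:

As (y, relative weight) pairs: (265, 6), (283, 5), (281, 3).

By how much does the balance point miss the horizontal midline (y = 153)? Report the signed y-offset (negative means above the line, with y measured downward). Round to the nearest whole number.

≈ 122 in

Σw = 6 + 5 + 3 = 14.
y: (6·265 + 5·283 + 3·281) / 14 = 3848 / 14 ≈ 274.86
Difference: 274.86 − 153 ≈ 121.86.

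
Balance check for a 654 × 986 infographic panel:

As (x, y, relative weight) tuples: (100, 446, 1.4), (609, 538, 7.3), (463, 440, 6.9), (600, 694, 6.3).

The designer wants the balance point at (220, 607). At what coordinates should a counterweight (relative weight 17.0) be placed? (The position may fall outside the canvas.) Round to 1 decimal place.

New total weight: (1.4 + 7.3 + 6.9 + 6.3) + 17.0 = 38.9.
x: target moment 38.9×220 = 8558.0; current 1.4·100 + 7.3·609 + 6.9·463 + 6.3·600 = 11560.4; the counterweight supplies -3002.4, so x = -3002.4/17.0 ≈ -176.61.
y: target moment 38.9×607 = 23612.3; current 1.4·446 + 7.3·538 + 6.9·440 + 6.3·694 = 11960.0; the counterweight supplies 11652.3, so y = 11652.3/17.0 ≈ 685.43.

(-176.6, 685.4)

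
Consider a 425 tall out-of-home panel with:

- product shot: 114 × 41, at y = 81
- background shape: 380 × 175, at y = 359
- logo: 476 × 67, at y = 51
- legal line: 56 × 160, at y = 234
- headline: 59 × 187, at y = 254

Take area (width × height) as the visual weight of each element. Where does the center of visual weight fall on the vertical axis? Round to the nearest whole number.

Areas → weights: product shot 114·41 = 4674, background shape 380·175 = 66500, logo 476·67 = 31892, legal line 56·160 = 8960, headline 59·187 = 11033; Σw = 123059.
y-moment: 4674·81 + 66500·359 + 31892·51 + 8960·234 + 11033·254 = 30777608; centroid 30777608/123059 ≈ 250.10.

y ≈ 250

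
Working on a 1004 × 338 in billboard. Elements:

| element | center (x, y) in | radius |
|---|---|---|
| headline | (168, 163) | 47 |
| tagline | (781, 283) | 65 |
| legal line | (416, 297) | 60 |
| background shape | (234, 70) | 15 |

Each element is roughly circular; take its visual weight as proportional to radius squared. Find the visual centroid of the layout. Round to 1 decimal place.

(508.9, 257.4)

Weights ∝ r²: headline 47² = 2209, tagline 65² = 4225, legal line 60² = 3600, background shape 15² = 225; Σw = 10259.
x: (2209·168 + 4225·781 + 3600·416 + 225·234) / 10259 = 5221087 / 10259 ≈ 508.93
y: (2209·163 + 4225·283 + 3600·297 + 225·70) / 10259 = 2640692 / 10259 ≈ 257.40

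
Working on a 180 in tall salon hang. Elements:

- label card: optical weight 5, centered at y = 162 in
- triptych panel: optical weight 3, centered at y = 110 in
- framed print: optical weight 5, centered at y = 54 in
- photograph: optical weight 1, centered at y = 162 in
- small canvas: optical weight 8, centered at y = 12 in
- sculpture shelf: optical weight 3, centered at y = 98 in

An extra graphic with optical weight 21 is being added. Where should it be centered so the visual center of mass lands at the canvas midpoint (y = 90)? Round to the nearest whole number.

With the extra graphic, Σw becomes 5 + 3 + 5 + 1 + 8 + 3 + 21 = 46.
y: need Σw·y = 46·90 = 4140. Existing = 5·162 + 3·110 + 5·54 + 1·162 + 8·12 + 3·98 = 1962. Remainder 2178 / 21 ≈ 103.71.

y ≈ 104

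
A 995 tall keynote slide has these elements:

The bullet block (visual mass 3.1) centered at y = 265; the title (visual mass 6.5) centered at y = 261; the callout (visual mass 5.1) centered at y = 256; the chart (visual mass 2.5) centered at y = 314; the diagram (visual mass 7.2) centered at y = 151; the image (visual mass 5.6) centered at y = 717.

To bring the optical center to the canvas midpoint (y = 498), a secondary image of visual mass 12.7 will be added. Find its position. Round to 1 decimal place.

y ≈ 909.7

With the secondary image, Σw becomes 3.1 + 6.5 + 5.1 + 2.5 + 7.2 + 5.6 + 12.7 = 42.7.
y: target moment 42.7×498 = 21264.6; current 3.1·265 + 6.5·261 + 5.1·256 + 2.5·314 + 7.2·151 + 5.6·717 = 9711.0; the secondary image supplies 11553.6, so y = 11553.6/12.7 ≈ 909.73.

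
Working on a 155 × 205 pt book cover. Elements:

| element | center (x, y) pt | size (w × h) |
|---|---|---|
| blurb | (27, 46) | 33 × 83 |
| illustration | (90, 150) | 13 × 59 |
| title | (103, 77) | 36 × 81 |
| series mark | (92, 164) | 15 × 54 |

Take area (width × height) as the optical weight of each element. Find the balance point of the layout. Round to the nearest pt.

(72, 83)

Areas: blurb 33·83 = 2739, illustration 13·59 = 767, title 36·81 = 2916, series mark 15·54 = 810. Total weight = 7232.
x-moment: 2739·27 + 767·90 + 2916·103 + 810·92 = 517851; centroid 517851/7232 ≈ 71.61.
y-moment: 2739·46 + 767·150 + 2916·77 + 810·164 = 598416; centroid 598416/7232 ≈ 82.75.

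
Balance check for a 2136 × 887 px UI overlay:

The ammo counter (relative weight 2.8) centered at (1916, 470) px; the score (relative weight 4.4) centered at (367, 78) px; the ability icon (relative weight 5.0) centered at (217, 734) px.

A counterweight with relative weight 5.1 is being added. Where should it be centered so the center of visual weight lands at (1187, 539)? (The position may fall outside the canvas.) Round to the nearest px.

New total weight: (2.8 + 4.4 + 5.0) + 5.1 = 17.3.
x: need Σw·x = 17.3·1187 = 20535.1. Existing = 2.8·1916 + 4.4·367 + 5.0·217 = 8064.6. Remainder 12470.5 / 5.1 ≈ 2445.20.
y: need Σw·y = 17.3·539 = 9324.7. Existing = 2.8·470 + 4.4·78 + 5.0·734 = 5329.2. Remainder 3995.5 / 5.1 ≈ 783.43.

(2445, 783)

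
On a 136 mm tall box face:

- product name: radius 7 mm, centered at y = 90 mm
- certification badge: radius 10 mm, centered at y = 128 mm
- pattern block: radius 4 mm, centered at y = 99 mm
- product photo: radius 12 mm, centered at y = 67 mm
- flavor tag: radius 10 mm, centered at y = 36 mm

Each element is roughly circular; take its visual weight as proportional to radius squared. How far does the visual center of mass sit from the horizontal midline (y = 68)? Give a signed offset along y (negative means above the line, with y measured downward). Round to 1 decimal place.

≈ 10.3 mm

Weights ∝ r²: product name 7² = 49, certification badge 10² = 100, pattern block 4² = 16, product photo 12² = 144, flavor tag 10² = 100; Σw = 409.
y: (49·90 + 100·128 + 16·99 + 144·67 + 100·36) / 409 = 32042 / 409 ≈ 78.34
Offset from y = 68: 78.34 − 68 ≈ 10.34.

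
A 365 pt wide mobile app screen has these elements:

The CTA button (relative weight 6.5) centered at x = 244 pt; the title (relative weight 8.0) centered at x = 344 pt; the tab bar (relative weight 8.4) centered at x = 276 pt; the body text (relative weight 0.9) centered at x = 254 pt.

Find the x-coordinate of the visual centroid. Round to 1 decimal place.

x ≈ 289.3

Total weight = 6.5 + 8.0 + 8.4 + 0.9 = 23.8.
Σw·x = 6.5·244 + 8.0·344 + 8.4·276 + 0.9·254 = 6885.0, so x̄ = 6885.0/23.8 ≈ 289.29.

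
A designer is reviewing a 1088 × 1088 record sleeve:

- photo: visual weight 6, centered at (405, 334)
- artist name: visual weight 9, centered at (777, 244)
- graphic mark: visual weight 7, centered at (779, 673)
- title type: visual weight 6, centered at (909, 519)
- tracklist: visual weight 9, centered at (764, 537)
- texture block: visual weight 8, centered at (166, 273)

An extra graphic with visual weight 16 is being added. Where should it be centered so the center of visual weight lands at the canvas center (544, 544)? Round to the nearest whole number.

After adding the extra graphic, total weight = 6 + 9 + 7 + 6 + 9 + 8 + 16 = 61.
x: target moment 61×544 = 33184; current 6·405 + 9·777 + 7·779 + 6·909 + 9·764 + 8·166 = 28534; the extra graphic supplies 4650, so x = 4650/16 ≈ 290.62.
y: target moment 61×544 = 33184; current 6·334 + 9·244 + 7·673 + 6·519 + 9·537 + 8·273 = 19042; the extra graphic supplies 14142, so y = 14142/16 ≈ 883.88.

(291, 884)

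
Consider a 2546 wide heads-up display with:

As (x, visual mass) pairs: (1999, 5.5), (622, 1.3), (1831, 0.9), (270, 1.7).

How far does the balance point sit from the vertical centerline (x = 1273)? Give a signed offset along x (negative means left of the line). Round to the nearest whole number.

≈ 207

Σw = 5.5 + 1.3 + 0.9 + 1.7 = 9.4.
x: (5.5·1999 + 1.3·622 + 0.9·1831 + 1.7·270) / 9.4 = 13910.0 / 9.4 ≈ 1479.79
Against x = 1273, that's 1479.79 − 1273 = 206.79.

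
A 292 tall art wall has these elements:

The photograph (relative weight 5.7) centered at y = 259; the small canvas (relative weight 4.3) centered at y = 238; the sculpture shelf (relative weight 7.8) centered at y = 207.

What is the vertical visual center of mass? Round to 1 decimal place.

y ≈ 231.1

Σw = 5.7 + 4.3 + 7.8 = 17.8.
y-moment: 5.7·259 + 4.3·238 + 7.8·207 = 4114.3; centroid 4114.3/17.8 ≈ 231.14.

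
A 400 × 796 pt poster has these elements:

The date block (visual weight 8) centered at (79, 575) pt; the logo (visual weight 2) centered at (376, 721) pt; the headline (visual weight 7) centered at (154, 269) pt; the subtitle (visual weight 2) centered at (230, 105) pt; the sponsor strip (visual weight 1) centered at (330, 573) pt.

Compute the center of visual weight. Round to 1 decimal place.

(162.6, 435.4)

Total weight = 8 + 2 + 7 + 2 + 1 = 20.
Σw·x = 8·79 + 2·376 + 7·154 + 2·230 + 1·330 = 3252, so x̄ = 3252/20 ≈ 162.60.
Σw·y = 8·575 + 2·721 + 7·269 + 2·105 + 1·573 = 8708, so ȳ = 8708/20 ≈ 435.40.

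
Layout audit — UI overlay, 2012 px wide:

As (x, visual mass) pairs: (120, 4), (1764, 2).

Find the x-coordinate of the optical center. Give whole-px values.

x ≈ 668

Σw = 4 + 2 = 6.
Σw·x = 4·120 + 2·1764 = 4008, so x̄ = 4008/6 ≈ 668.00.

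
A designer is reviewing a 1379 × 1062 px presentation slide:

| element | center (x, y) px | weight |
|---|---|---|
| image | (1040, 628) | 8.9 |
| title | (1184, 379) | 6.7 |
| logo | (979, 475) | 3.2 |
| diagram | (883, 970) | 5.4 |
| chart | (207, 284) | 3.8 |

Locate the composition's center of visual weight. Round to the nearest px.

(924, 570)

Weights sum to 8.9 + 6.7 + 3.2 + 5.4 + 3.8 = 28.0.
x: (8.9·1040 + 6.7·1184 + 3.2·979 + 5.4·883 + 3.8·207) / 28.0 = 25876.4 / 28.0 ≈ 924.16
y: (8.9·628 + 6.7·379 + 3.2·475 + 5.4·970 + 3.8·284) / 28.0 = 15965.7 / 28.0 ≈ 570.20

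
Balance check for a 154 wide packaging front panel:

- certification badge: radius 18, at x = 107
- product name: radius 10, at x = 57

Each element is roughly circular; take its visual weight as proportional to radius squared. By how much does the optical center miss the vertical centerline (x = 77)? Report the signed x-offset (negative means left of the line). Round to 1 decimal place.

≈ 18.2

Weights ∝ r²: certification badge 18² = 324, product name 10² = 100; Σw = 424.
x-moment: 324·107 + 100·57 = 40368; centroid 40368/424 ≈ 95.21.
Offset from x = 77: 95.21 − 77 ≈ 18.21.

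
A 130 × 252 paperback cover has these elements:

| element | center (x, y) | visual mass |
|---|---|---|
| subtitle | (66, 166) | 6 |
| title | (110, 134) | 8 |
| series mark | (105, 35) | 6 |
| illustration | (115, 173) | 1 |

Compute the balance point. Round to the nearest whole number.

(96, 117)

Total weight = 6 + 8 + 6 + 1 = 21.
x-moment: 6·66 + 8·110 + 6·105 + 1·115 = 2021; centroid 2021/21 ≈ 96.24.
y-moment: 6·166 + 8·134 + 6·35 + 1·173 = 2451; centroid 2451/21 ≈ 116.71.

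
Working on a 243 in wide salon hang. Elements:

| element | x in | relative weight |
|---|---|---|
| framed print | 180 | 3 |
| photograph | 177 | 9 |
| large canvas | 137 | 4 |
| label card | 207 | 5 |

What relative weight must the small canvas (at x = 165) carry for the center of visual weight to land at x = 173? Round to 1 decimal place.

w ≈ 10.4

Fixed elements: Σw = 3 + 9 + 4 + 5 = 21, Σw·x = 3·180 + 9·177 + 4·137 + 5·207 = 3716.
Set Σw·x/Σw = 173: (3716 + 165w) = 173·(21 + w).
Rearranging, w·(165 − 173) = 173·21 − 3716 = -83, so w ≈ -83/-8 = 10.38.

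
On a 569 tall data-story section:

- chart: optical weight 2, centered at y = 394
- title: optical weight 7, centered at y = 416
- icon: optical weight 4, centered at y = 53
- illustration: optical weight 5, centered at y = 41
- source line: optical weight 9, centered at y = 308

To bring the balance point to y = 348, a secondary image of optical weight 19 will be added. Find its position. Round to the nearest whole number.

y ≈ 480

New total weight: (2 + 7 + 4 + 5 + 9) + 19 = 46.
Along y: (6889 + 19·y) / 46 = 348 (existing moment 2·394 + 7·416 + 4·53 + 5·41 + 9·308 = 6889) ⇒ y = (16008 − 6889) / 19 ≈ 479.95.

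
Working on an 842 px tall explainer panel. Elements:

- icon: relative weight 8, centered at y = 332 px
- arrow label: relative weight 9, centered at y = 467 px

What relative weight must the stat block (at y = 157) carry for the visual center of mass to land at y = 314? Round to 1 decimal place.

Existing Σw = 17 (8 + 9); existing moment 8·332 + 9·467 = 6859.
Balance at y = 314 requires (6859 + w·157) / (17 + w) = 314.
Rearranging, w·(157 − 314) = 314·17 − 6859 = -1521, so w ≈ -1521/-157 = 9.69.

w ≈ 9.7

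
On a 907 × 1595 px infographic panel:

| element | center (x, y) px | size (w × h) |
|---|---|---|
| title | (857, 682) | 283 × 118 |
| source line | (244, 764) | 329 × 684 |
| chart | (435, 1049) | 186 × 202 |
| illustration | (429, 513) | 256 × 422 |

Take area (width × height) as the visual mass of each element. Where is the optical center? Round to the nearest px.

Taking area as weight: title 283·118 = 33394, source line 329·684 = 225036, chart 186·202 = 37572, illustration 256·422 = 108032. Sum 404034.
x: (33394·857 + 225036·244 + 37572·435 + 108032·429) / 404034 = 146216990 / 404034 ≈ 361.89
y: (33394·682 + 225036·764 + 37572·1049 + 108032·513) / 404034 = 289535656 / 404034 ≈ 716.61

(362, 717)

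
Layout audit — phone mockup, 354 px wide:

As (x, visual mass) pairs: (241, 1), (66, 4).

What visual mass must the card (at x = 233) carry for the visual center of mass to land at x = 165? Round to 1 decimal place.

w ≈ 4.7

Fixed elements: Σw = 1 + 4 = 5, Σw·x = 1·241 + 4·66 = 505.
Set Σw·x/Σw = 165: (505 + 233w) = 165·(5 + w).
So w = (165·5 − 505)/(233 − 165) = 320/68 ≈ 4.71.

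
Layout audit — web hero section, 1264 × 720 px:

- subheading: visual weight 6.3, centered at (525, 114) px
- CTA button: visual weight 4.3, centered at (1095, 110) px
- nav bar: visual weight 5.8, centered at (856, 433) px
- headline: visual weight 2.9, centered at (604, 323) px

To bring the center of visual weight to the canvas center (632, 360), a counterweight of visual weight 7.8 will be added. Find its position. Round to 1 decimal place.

(307.0, 656.0)

New total weight: (6.3 + 4.3 + 5.8 + 2.9) + 7.8 = 27.1.
x: target moment 27.1×632 = 17127.2; current 6.3·525 + 4.3·1095 + 5.8·856 + 2.9·604 = 14732.4; the counterweight supplies 2394.8, so x = 2394.8/7.8 ≈ 307.03.
y: target moment 27.1×360 = 9756.0; current 6.3·114 + 4.3·110 + 5.8·433 + 2.9·323 = 4639.3; the counterweight supplies 5116.7, so y = 5116.7/7.8 ≈ 655.99.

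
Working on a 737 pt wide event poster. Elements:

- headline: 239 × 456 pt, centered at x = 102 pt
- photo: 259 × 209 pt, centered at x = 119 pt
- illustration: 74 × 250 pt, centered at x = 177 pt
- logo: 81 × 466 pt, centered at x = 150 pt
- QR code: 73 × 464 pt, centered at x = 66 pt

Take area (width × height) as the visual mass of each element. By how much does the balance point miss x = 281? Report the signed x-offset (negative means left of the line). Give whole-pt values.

Taking area as weight: headline 239·456 = 108984, photo 259·209 = 54131, illustration 74·250 = 18500, logo 81·466 = 37746, QR code 73·464 = 33872. Sum 253233.
x: (108984·102 + 54131·119 + 18500·177 + 37746·150 + 33872·66) / 253233 = 28729909 / 253233 ≈ 113.45
Offset from x = 281: 113.45 − 281 ≈ -167.55.

≈ -168 pt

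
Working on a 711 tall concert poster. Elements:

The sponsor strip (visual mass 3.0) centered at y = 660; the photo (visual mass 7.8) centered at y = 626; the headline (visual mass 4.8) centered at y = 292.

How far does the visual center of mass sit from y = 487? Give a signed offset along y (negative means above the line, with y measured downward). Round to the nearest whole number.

Total weight = 3.0 + 7.8 + 4.8 = 15.6.
y-moment: 3.0·660 + 7.8·626 + 4.8·292 = 8264.4; centroid 8264.4/15.6 ≈ 529.77.
Against y = 487, that's 529.77 − 487 = 42.77.

≈ 43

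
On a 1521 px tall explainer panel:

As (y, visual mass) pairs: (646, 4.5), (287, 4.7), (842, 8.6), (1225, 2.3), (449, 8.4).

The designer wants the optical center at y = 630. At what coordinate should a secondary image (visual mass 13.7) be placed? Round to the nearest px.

New total weight: (4.5 + 4.7 + 8.6 + 2.3 + 8.4) + 13.7 = 42.2.
Along y: (18086.2 + 13.7·y) / 42.2 = 630 (existing moment 4.5·646 + 4.7·287 + 8.6·842 + 2.3·1225 + 8.4·449 = 18086.2) ⇒ y = (26586.0 − 18086.2) / 13.7 ≈ 620.42.

y ≈ 620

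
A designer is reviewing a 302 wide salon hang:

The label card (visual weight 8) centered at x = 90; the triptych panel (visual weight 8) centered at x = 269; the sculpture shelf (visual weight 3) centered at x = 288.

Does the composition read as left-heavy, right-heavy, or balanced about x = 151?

right-heavy

Σw = 8 + 8 + 3 = 19.
x: (8·90 + 8·269 + 3·288) / 19 = 3736 / 19 ≈ 196.63
196.6 lies right of the midline 151, so the layout is right-heavy.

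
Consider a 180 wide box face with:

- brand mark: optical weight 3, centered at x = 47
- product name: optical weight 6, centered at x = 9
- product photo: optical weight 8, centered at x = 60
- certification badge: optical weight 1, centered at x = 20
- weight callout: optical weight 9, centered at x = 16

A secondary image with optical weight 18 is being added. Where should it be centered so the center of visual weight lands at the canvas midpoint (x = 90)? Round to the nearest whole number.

x ≈ 178

New total weight: (3 + 6 + 8 + 1 + 9) + 18 = 45.
x: need Σw·x = 45·90 = 4050. Existing = 3·47 + 6·9 + 8·60 + 1·20 + 9·16 = 839. Remainder 3211 / 18 ≈ 178.39.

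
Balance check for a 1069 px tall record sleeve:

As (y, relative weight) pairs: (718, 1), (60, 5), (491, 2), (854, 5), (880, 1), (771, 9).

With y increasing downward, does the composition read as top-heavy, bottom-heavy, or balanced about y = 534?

Total weight = 1 + 5 + 2 + 5 + 1 + 9 = 23.
y: (1·718 + 5·60 + 2·491 + 5·854 + 1·880 + 9·771) / 23 = 14089 / 23 ≈ 612.57
612.6 lies below (larger y than) the midline 534, so the layout is bottom-heavy.

bottom-heavy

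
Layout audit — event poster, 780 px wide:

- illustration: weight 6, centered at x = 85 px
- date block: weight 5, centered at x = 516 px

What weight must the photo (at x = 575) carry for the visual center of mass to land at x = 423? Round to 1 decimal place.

Fixed elements: Σw = 6 + 5 = 11, Σw·x = 6·85 + 5·516 = 3090.
Balance at x = 423 requires (3090 + w·575) / (11 + w) = 423.
So w = (423·11 − 3090)/(575 − 423) = 1563/152 ≈ 10.28.

w ≈ 10.3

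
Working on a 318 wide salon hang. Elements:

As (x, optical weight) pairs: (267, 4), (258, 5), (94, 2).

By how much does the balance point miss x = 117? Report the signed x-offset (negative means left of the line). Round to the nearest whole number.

≈ 114

Σw = 4 + 5 + 2 = 11.
x-moment: 4·267 + 5·258 + 2·94 = 2546; centroid 2546/11 ≈ 231.45.
Difference: 231.45 − 117 ≈ 114.45.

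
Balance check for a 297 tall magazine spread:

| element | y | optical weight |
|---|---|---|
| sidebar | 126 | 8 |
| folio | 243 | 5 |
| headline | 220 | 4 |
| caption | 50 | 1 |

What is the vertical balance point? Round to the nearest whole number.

y ≈ 175

Total weight = 8 + 5 + 4 + 1 = 18.
y-moment: 8·126 + 5·243 + 4·220 + 1·50 = 3153; centroid 3153/18 ≈ 175.17.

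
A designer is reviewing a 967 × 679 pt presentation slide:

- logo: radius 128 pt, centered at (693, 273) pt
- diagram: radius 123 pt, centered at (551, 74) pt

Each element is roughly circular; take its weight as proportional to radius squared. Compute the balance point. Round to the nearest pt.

r² weights: logo 128² = 16384, diagram 123² = 15129. Total = 31513.
x-moment: 16384·693 + 15129·551 = 19690191; centroid 19690191/31513 ≈ 624.83.
y-moment: 16384·273 + 15129·74 = 5592378; centroid 5592378/31513 ≈ 177.46.

(625, 177)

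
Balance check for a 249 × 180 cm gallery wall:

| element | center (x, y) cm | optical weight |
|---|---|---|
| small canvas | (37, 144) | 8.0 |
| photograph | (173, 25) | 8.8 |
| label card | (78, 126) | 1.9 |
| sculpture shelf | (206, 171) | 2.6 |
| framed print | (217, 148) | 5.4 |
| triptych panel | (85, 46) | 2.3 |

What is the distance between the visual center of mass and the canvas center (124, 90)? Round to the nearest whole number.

Total weight = 8.0 + 8.8 + 1.9 + 2.6 + 5.4 + 2.3 = 29.0.
Σw·x = 8.0·37 + 8.8·173 + 1.9·78 + 2.6·206 + 5.4·217 + 2.3·85 = 3869.5, so x̄ = 3869.5/29.0 ≈ 133.43.
Σw·y = 8.0·144 + 8.8·25 + 1.9·126 + 2.6·171 + 5.4·148 + 2.3·46 = 2961.0, so ȳ = 2961.0/29.0 ≈ 102.10.
Relative to (124, 90): Δ = (9.43, 12.10); |Δ| = √(9.43² + 12.10²) ≈ 15.34.

≈ 15 cm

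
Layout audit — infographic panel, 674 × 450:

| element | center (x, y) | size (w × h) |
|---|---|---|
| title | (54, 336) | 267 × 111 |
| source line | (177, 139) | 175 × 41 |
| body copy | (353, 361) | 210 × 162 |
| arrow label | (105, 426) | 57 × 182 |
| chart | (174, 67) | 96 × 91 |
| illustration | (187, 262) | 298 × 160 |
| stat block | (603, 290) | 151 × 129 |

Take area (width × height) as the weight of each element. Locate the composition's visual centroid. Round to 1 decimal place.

(242.8, 295.2)

Areas → weights: title 267·111 = 29637, source line 175·41 = 7175, body copy 210·162 = 34020, arrow label 57·182 = 10374, chart 96·91 = 8736, illustration 298·160 = 47680, stat block 151·129 = 19479; Σw = 157101.
x: (29637·54 + 7175·177 + 34020·353 + 10374·105 + 8736·174 + 47680·187 + 19479·603) / 157101 = 38150764 / 157101 ≈ 242.84
y: (29637·336 + 7175·139 + 34020·361 + 10374·426 + 8736·67 + 47680·262 + 19479·290) / 157101 = 46382283 / 157101 ≈ 295.24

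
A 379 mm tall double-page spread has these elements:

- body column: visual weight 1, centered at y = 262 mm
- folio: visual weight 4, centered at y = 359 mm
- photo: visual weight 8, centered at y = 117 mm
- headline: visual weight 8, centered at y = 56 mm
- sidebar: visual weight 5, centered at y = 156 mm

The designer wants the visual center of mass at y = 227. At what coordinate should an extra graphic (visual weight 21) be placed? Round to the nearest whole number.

After adding the extra graphic, total weight = 1 + 4 + 8 + 8 + 5 + 21 = 47.
y: need Σw·y = 47·227 = 10669. Existing = 1·262 + 4·359 + 8·117 + 8·56 + 5·156 = 3862. Remainder 6807 / 21 ≈ 324.14.

y ≈ 324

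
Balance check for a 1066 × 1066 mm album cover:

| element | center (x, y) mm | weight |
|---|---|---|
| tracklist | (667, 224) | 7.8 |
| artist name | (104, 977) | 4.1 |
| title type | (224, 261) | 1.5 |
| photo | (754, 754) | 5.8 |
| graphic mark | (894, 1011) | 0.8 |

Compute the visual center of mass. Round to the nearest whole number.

Σw = 7.8 + 4.1 + 1.5 + 5.8 + 0.8 = 20.0.
x-moment: 7.8·667 + 4.1·104 + 1.5·224 + 5.8·754 + 0.8·894 = 11053.4; centroid 11053.4/20.0 ≈ 552.67.
y-moment: 7.8·224 + 4.1·977 + 1.5·261 + 5.8·754 + 0.8·1011 = 11326.4; centroid 11326.4/20.0 ≈ 566.32.

(553, 566)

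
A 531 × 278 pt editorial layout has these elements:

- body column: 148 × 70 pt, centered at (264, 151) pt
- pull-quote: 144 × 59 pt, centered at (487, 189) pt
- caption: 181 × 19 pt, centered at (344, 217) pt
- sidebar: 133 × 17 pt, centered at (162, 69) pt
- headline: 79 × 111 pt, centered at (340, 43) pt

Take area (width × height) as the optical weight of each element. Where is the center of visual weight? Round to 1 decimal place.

(342.2, 133.5)

Areas: body column 148·70 = 10360, pull-quote 144·59 = 8496, caption 181·19 = 3439, sidebar 133·17 = 2261, headline 79·111 = 8769. Total weight = 33325.
Σw·x = 10360·264 + 8496·487 + 3439·344 + 2261·162 + 8769·340 = 11403350, so x̄ = 11403350/33325 ≈ 342.19.
Σw·y = 10360·151 + 8496·189 + 3439·217 + 2261·69 + 8769·43 = 4449443, so ȳ = 4449443/33325 ≈ 133.52.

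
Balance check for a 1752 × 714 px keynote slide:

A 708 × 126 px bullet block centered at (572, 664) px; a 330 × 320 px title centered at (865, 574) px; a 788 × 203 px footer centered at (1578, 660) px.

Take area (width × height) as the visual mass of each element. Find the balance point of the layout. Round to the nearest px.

Taking area as weight: bullet block 708·126 = 89208, title 330·320 = 105600, footer 788·203 = 159964. Sum 354772.
x-moment: 89208·572 + 105600·865 + 159964·1578 = 394794168; centroid 394794168/354772 ≈ 1112.81.
y-moment: 89208·664 + 105600·574 + 159964·660 = 225424752; centroid 225424752/354772 ≈ 635.41.

(1113, 635)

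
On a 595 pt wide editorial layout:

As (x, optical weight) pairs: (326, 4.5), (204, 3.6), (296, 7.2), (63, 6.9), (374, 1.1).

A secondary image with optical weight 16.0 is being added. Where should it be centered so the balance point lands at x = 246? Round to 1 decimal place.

After adding the secondary image, total weight = 4.5 + 3.6 + 7.2 + 6.9 + 1.1 + 16.0 = 39.3.
Along x: (5178.7 + 16.0·x) / 39.3 = 246 (existing moment 4.5·326 + 3.6·204 + 7.2·296 + 6.9·63 + 1.1·374 = 5178.7) ⇒ x = (9667.8 − 5178.7) / 16.0 ≈ 280.57.

x ≈ 280.6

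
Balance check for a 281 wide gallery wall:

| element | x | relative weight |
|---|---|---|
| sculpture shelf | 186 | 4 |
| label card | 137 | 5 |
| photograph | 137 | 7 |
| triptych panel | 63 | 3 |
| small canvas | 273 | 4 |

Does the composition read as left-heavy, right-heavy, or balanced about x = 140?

Total weight = 4 + 5 + 7 + 3 + 4 = 23.
x-moment: 4·186 + 5·137 + 7·137 + 3·63 + 4·273 = 3669; centroid 3669/23 ≈ 159.52.
Since 159.5 is right of 140, the composition reads right-heavy.

right-heavy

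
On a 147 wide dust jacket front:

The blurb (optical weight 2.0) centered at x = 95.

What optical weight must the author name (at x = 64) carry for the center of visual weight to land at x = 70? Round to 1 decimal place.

w ≈ 8.3

The single fixed element contributes weight 2.0, moment 2.0·95 = 190.0.
Balance at x = 70 requires (190.0 + w·64) / (2.0 + w) = 70.
So w = (70·2.0 − 190.0)/(64 − 70) = -50.0/-6 ≈ 8.33.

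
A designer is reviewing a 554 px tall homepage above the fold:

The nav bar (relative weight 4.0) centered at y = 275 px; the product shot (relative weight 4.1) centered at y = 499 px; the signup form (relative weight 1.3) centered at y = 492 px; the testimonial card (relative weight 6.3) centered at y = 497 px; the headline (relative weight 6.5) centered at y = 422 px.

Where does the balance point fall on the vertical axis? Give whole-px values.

Total weight = 4.0 + 4.1 + 1.3 + 6.3 + 6.5 = 22.2.
y: (4.0·275 + 4.1·499 + 1.3·492 + 6.3·497 + 6.5·422) / 22.2 = 9659.6 / 22.2 ≈ 435.12

y ≈ 435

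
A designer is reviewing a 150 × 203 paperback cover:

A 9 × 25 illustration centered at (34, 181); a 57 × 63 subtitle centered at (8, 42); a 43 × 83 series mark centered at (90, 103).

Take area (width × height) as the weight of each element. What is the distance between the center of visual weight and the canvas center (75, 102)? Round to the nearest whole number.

≈ 37

Taking area as weight: illustration 9·25 = 225, subtitle 57·63 = 3591, series mark 43·83 = 3569. Sum 7385.
x-moment: 225·34 + 3591·8 + 3569·90 = 357588; centroid 357588/7385 ≈ 48.42.
y-moment: 225·181 + 3591·42 + 3569·103 = 559154; centroid 559154/7385 ≈ 75.71.
From (75, 102): dx = -26.58, dy = -26.29, so the distance is √(dx²+dy²) ≈ 37.38.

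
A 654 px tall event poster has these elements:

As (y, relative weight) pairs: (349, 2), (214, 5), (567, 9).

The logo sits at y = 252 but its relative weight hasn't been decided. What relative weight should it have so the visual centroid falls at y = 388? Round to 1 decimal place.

Fixed elements: Σw = 2 + 5 + 9 = 16, Σw·y = 2·349 + 5·214 + 9·567 = 6871.
Balance at y = 388 requires (6871 + w·252) / (16 + w) = 388.
Solving: w = (388·16 − 6871) / (252 − 388) = -663 / -136 ≈ 4.88.

w ≈ 4.9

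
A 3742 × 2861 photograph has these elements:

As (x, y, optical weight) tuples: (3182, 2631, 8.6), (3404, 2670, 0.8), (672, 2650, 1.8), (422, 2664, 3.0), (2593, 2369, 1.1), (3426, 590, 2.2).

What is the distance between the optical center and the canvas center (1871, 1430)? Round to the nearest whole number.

≈ 1104

Weights sum to 8.6 + 0.8 + 1.8 + 3.0 + 1.1 + 2.2 = 17.5.
x: moment 42953.5 / weight 17.5 ≈ 2454.49
y: moment 41428.5 / weight 17.5 ≈ 2367.34
Offset from (1871, 1430): Δx ≈ 583.49, Δy ≈ 937.34; distance = √(Δx² + Δy²) ≈ 1104.11.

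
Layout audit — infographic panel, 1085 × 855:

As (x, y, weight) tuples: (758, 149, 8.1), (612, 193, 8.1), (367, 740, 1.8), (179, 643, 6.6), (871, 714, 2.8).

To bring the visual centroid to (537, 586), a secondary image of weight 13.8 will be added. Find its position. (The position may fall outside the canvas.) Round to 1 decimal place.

New total weight: (8.1 + 8.1 + 1.8 + 6.6 + 2.8) + 13.8 = 41.2.
x: need Σw·x = 41.2·537 = 22124.4. Existing = 8.1·758 + 8.1·612 + 1.8·367 + 6.6·179 + 2.8·871 = 15377.8. Remainder 6746.6 / 13.8 ≈ 488.88.
y: need Σw·y = 41.2·586 = 24143.2. Existing = 8.1·149 + 8.1·193 + 1.8·740 + 6.6·643 + 2.8·714 = 10345.2. Remainder 13798.0 / 13.8 ≈ 999.86.

(488.9, 999.9)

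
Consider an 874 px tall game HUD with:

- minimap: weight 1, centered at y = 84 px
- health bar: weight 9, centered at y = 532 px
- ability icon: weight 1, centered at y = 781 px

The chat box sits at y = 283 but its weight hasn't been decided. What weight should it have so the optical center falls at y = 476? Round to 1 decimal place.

Known weights sum to 1 + 9 + 1 = 11; their moment is 1·84 + 9·532 + 1·781 = 5653.
For the centroid to hit 476: (5653 + w·283) / (11 + w) = 476.
Solving: w = (476·11 − 5653) / (283 − 476) = -417 / -193 ≈ 2.16.

w ≈ 2.2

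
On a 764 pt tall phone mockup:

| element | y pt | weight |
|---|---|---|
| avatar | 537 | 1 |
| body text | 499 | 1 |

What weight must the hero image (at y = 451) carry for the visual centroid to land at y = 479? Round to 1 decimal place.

Fixed elements: Σw = 1 + 1 = 2, Σw·y = 1·537 + 1·499 = 1036.
Set Σw·y/Σw = 479: (1036 + 451w) = 479·(2 + w).
Solving: w = (479·2 − 1036) / (451 − 479) = -78 / -28 ≈ 2.79.

w ≈ 2.8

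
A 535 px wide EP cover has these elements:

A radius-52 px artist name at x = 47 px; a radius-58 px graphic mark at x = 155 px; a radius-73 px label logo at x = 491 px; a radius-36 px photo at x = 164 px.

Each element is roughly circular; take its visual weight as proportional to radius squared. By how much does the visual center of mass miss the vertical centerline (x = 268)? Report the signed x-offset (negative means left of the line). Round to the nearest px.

≈ 6 px

Weights ∝ r²: artist name 52² = 2704, graphic mark 58² = 3364, label logo 73² = 5329, photo 36² = 1296; Σw = 12693.
x: (2704·47 + 3364·155 + 5329·491 + 1296·164) / 12693 = 3477591 / 12693 ≈ 273.98
Offset from x = 268: 273.98 − 268 ≈ 5.98.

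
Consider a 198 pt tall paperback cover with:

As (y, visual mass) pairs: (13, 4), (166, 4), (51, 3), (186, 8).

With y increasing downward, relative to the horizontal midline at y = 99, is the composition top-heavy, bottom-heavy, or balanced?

bottom-heavy

Σw = 4 + 4 + 3 + 8 = 19.
Σw·y = 4·13 + 4·166 + 3·51 + 8·186 = 2357, so ȳ = 2357/19 ≈ 124.05.
Since 124.1 is below (larger y than) 99, the composition reads bottom-heavy.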